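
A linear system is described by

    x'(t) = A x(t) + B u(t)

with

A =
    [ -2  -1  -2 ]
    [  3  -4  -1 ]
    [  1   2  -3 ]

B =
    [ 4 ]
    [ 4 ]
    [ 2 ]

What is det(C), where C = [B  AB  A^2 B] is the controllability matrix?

776

AB = [[-16], [-6], [6]]
A^2B = [[26], [-30], [-46]]
Controllability matrix C = [B  AB  A^2B] = [[4, -16, 26], [4, -6, -30], [2, 6, -46]]
Expanding along the first row, det(C) = 4·((-6)·(-46) - (-30)·6) - (-16)·(4·(-46) - (-30)·2) + 26·(4·6 - (-6)·2) = 4·456 - (-16)·(-124) + 26·36 = 776
Since det(C) ≠ 0, rank(C) = 3 and the system is completely controllable.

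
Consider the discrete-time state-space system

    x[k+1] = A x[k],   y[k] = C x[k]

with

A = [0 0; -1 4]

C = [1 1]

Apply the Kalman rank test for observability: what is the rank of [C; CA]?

2

CA = [[-1, 4]]
Observability matrix O = [C; CA] = [[1, 1], [-1, 4]]
det(O) = 1·4 - 1·(-1) = 4 - (-1) = 5 ≠ 0, so rank(O) = 2.
rank(O) = 2 = n, so the pair (A, C) is completely observable.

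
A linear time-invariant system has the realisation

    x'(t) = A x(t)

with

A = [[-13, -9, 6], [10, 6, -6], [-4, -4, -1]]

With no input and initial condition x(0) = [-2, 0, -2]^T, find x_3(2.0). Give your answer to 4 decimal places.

0.2608

det(sI - A) = s^3 - (tr A)s^2 + (M11 + M22 + M33)s - det A, where Mii is the 2×2 principal minor of A obtained by deleting row i and column i.
tr A = (-13) + 6 + (-1) = -8; M11 = 6·(-1) - (-6)·(-4) = -6 - 24 = -30; M22 = (-13)·(-1) - 6·(-4) = 13 - (-24) = 37; M33 = (-13)·6 - (-9)·10 = -78 - (-90) = 12; sum of minors = 19.
det A = (-13)·(6·(-1) - (-6)·(-4)) - (-9)·(10·(-1) - (-6)·(-4)) + 6·(10·(-4) - 6·(-4)) = (-13)·(-30) - (-9)·(-34) + 6·(-16) = -12.
So p(s) = det(sI - A) = s^3 + 8s^2 + 19s + 12.
Rational-root test: any integer root divides 12. Testing small divisors, s = -1 works: p(-1) = -1 + 8 + (-19) + 12 = 0, so (s + 1) is a factor.
Dividing, p(s) = (s + 1)(s^2 + 7s + 12).
Factor s^2 + 7s + 12: two numbers with sum -7 and product 12 are -3 and -4, so s^2 + 7s + 12 = (s + 3)(s + 4).
Hence p(s) = (s + 1) (s + 3) (s + 4), with roots -4, -3, -1.
The eigenvalues -4, -3, -1 are distinct and real, so A is diagonalisable and x(t) = e^{At} x(0) = V diag(e^{λ_i t}) V^{-1} x(0), where the columns of V are the eigenvectors.
λ = -4: A - (-4)I = [[-9, -9, 6], [10, 10, -6], [-4, -4, 3]]. v must be orthogonal to every row; (row 1) × (row 2) = [-6, 6, 0], so take v_1 = [1, -1, 0]^T.
λ = -3: A - (-3)I = [[-10, -9, 6], [10, 9, -6], [-4, -4, 2]]. v must be orthogonal to every row; (row 1) × (row 3) = [6, -4, 4], so take v_2 = [-3, 2, -2]^T.
λ = -1: A - (-1)I = [[-12, -9, 6], [10, 7, -6], [-4, -4, 0]]. v must be orthogonal to every row; (row 1) × (row 2) = [12, -12, 6], so take v_3 = [-2, 2, -1]^T.
V = [v_1 v_2 v_3] = [[1, -3, -2], [-1, 2, 2], [0, -2, -1]] has det V = 1, so V^{-1} = adj(V)/det V = [[2, 1, -2], [-1, -1, 0], [2, 2, -1]].
Modal coordinates z(0) = V^{-1} x(0): 2·(-2) + 1·0 + (-2)·(-2) = 0; (-1)·(-2) + (-1)·0 + 0·(-2) = 2; 2·(-2) + 2·0 + (-1)·(-2) = -2; so z(0) = [0, 2, -2]^T.
x_3(t) = Σ_i (v_i)_3 · z_i(0) · e^{λ_i t} (row 3 of V times the modal terms).
x_3(2.0) = 0·0·e^{-4·2.0} + (-2)·2·e^{-3·2.0} + (-1)·(-2)·e^{-1·2.0} = 0·0.000335 + (-4)·0.002479 + 2·0.135335 = 0.2608.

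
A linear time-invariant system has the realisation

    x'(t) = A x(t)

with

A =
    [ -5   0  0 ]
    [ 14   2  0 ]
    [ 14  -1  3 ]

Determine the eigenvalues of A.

det(sI - A) = s^3 - (tr A)s^2 + (M11 + M22 + M33)s - det A, where Mii is the 2×2 principal minor of A obtained by deleting row i and column i.
tr A = (-5) + 2 + 3 = 0; M11 = 2·3 - 0·(-1) = 6 - 0 = 6; M22 = (-5)·3 - 0·14 = -15 - 0 = -15; M33 = (-5)·2 - 0·14 = -10 - 0 = -10; sum of minors = -19.
det A = (-5)·(2·3 - 0·(-1)) - 0·(14·3 - 0·14) + 0·(14·(-1) - 2·14) = (-5)·6 - 0·42 + 0·(-42) = -30.
So p(s) = det(sI - A) = s^3 - 19s + 30.
Rational-root test: any integer root divides 30. Testing small divisors, s = 2 works: p(2) = 8 + 0 + (-38) + 30 = 0, so (s - 2) is a factor.
Dividing, p(s) = (s - 2)(s^2 + 2s - 15).
Factor s^2 + 2s - 15: two numbers with sum -2 and product -15 are 3 and -5, so s^2 + 2s - 15 = (s - 3)(s + 5).
Hence p(s) = (s - 3) (s - 2) (s + 5), with roots -5, 2, 3.
At least one eigenvalue has non-negative real part, so the system is not asymptotically stable.

-5, 2, 3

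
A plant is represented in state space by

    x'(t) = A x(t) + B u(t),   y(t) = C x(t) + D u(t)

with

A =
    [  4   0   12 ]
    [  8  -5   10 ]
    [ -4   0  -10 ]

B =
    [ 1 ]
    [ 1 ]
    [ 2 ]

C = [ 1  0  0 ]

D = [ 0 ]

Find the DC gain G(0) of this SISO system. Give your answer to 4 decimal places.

G(0) = C(-A)^{-1}B + D = -C A^{-1} B + D.
det A = -40, so A^{-1} = (1/-40)·adj(A) = [[-5/4, 0, -3/2], [-1, -1/5, -7/5], [1/2, 0, 1/2]]
A^{-1} B = [-17/4, -4, 3/2]^T
C A^{-1} B = -17/4
G(0) = D - C A^{-1} B = 0 - (-17/4) = 17/4 ≈ 4.2500

4.2500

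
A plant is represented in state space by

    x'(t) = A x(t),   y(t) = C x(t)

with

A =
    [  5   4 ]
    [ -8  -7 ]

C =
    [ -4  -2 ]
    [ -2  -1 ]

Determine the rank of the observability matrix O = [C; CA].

1

CA = [[-4, -2], [-2, -1]]
Observability matrix O = [C; CA] = [[-4, -2], [-2, -1], [-4, -2], [-2, -1]]
Every row of O is a scalar multiple of row 1 = [-4, -2] (multipliers 1, 1/2, 1, 1/2), so the rows span a one-dimensional space.
O ≠ 0, hence rank(O) = 1.
rank(O) = 1 < n = 2, so the pair (A, C) is not completely observable.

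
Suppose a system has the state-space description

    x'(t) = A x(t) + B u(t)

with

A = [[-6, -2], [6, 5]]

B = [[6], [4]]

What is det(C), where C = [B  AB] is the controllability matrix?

512

AB = [[-44], [56]]
Controllability matrix C = [B  AB] = [[6, -44], [4, 56]]
det(C) = 6·56 - (-44)·4 = 336 - (-176) = 512
Since det(C) ≠ 0, rank(C) = 2 and the system is completely controllable.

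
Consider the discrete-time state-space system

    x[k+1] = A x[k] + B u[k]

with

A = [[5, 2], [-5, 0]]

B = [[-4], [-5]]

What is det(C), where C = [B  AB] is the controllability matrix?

-230

AB = [[-30], [20]]
Controllability matrix C = [B  AB] = [[-4, -30], [-5, 20]]
det(C) = (-4)·20 - (-30)·(-5) = -80 - 150 = -230
Since det(C) ≠ 0, rank(C) = 2 and the system is completely controllable.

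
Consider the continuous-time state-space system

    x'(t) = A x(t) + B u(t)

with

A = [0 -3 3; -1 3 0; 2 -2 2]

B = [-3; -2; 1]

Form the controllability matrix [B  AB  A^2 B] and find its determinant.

513

AB = [[9], [-3], [0]]
A^2B = [[9], [-18], [24]]
Controllability matrix C = [B  AB  A^2B] = [[-3, 9, 9], [-2, -3, -18], [1, 0, 24]]
Expanding along the first row, det(C) = (-3)·((-3)·24 - (-18)·0) - 9·((-2)·24 - (-18)·1) + 9·((-2)·0 - (-3)·1) = (-3)·(-72) - 9·(-30) + 9·3 = 513
Since det(C) ≠ 0, rank(C) = 3 and the system is completely controllable.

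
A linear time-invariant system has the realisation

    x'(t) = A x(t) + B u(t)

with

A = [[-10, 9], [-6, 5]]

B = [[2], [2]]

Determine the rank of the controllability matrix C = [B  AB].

AB = [[-2], [-2]]
Controllability matrix C = [B  AB] = [[2, -2], [2, -2]]
Every column of C is a scalar multiple of column 1 = [2, 2] (multipliers 1, -1), so the columns span a one-dimensional space.
C ≠ 0, hence rank(C) = 1.
rank(C) = 1 < n = 2, so the pair (A, B) is not completely controllable.

1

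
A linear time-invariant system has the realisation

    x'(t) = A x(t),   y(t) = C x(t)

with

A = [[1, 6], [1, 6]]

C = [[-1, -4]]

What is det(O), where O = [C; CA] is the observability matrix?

CA = [[-5, -30]]
Observability matrix O = [C; CA] = [[-1, -4], [-5, -30]]
det(O) = (-1)·(-30) - (-4)·(-5) = 30 - 20 = 10
Since det(O) ≠ 0, rank(O) = 2 and the system is completely observable.

10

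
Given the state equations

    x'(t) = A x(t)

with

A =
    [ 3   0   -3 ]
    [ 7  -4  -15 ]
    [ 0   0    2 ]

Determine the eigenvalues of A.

-4, 2, 3

det(sI - A) = s^3 - (tr A)s^2 + (M11 + M22 + M33)s - det A, where Mii is the 2×2 principal minor of A obtained by deleting row i and column i.
tr A = 3 + (-4) + 2 = 1; M11 = (-4)·2 - (-15)·0 = -8 - 0 = -8; M22 = 3·2 - (-3)·0 = 6 - 0 = 6; M33 = 3·(-4) - 0·7 = -12 - 0 = -12; sum of minors = -14.
det A = 3·((-4)·2 - (-15)·0) - 0·(7·2 - (-15)·0) + (-3)·(7·0 - (-4)·0) = 3·(-8) - 0·14 + (-3)·0 = -24.
So p(s) = det(sI - A) = s^3 - s^2 - 14s + 24.
Rational-root test: any integer root divides 24. Testing small divisors, s = 2 works: p(2) = 8 + (-4) + (-28) + 24 = 0, so (s - 2) is a factor.
Dividing, p(s) = (s - 2)(s^2 + s - 12).
Factor s^2 + s - 12: two numbers with sum -1 and product -12 are 3 and -4, so s^2 + s - 12 = (s - 3)(s + 4).
Hence p(s) = (s - 3) (s - 2) (s + 4), with roots -4, 2, 3.
At least one eigenvalue has non-negative real part, so the system is not asymptotically stable.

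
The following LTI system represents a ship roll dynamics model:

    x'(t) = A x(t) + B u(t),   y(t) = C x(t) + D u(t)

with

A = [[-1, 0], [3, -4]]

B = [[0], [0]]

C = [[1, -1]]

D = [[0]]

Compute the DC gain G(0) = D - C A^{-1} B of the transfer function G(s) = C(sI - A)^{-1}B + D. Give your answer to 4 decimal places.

G(0) = C(-A)^{-1}B + D = -C A^{-1} B + D.
det A = 4, so A^{-1} = (1/4)·adj(A) = [[-1, 0], [-3/4, -1/4]]
A^{-1} B = [0, 0]^T
C A^{-1} B = 0
G(0) = D - C A^{-1} B = 0 - (0) = 0

0.0000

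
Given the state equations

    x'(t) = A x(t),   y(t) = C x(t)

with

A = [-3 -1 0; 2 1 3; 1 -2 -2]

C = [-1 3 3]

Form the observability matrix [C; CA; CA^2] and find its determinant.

CA = [[12, -2, 3]]
CA^2 = [[-37, -20, -12]]
Observability matrix O = [C; CA; CA^2] = [[-1, 3, 3], [12, -2, 3], [-37, -20, -12]]
Expanding along the first row, det(O) = (-1)·((-2)·(-12) - 3·(-20)) - 3·(12·(-12) - 3·(-37)) + 3·(12·(-20) - (-2)·(-37)) = (-1)·84 - 3·(-33) + 3·(-314) = -927
Since det(O) ≠ 0, rank(O) = 3 and the system is completely observable.

-927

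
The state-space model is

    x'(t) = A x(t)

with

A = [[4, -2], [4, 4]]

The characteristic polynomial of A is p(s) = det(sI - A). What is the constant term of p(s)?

For a 2×2 matrix, det(sI - A) = s^2 - (tr A)s + det A.
tr A = 8, det A = 24.
So p(s) = s^2 - 8s + 24.
The constant term is 24.

24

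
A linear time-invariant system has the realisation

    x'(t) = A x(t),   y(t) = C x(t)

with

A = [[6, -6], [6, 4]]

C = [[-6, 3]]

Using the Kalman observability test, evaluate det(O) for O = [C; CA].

-234

CA = [[-18, 48]]
Observability matrix O = [C; CA] = [[-6, 3], [-18, 48]]
det(O) = (-6)·48 - 3·(-18) = -288 - (-54) = -234
Since det(O) ≠ 0, rank(O) = 2 and the system is completely observable.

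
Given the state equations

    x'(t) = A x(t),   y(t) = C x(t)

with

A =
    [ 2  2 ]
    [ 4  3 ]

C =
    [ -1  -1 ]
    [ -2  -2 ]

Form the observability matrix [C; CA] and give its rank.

CA = [[-6, -5], [-12, -10]]
Observability matrix O = [C; CA] = [[-1, -1], [-2, -2], [-6, -5], [-12, -10]]
Take the 2×2 submatrix of O formed by rows 1, 3: [[-1, -1], [-6, -5]]. Its determinant is (-1)·(-5) - (-1)·(-6) = 5 - 6 = -1 ≠ 0.
So rank(O) ≥ 2; since O has 2 columns, rank(O) = 2.
rank(O) = 2 = n, so the pair (A, C) is completely observable.

2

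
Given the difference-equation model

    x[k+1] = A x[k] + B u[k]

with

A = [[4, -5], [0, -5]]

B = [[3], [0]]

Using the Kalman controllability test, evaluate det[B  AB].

AB = [[12], [0]]
Controllability matrix C = [B  AB] = [[3, 12], [0, 0]]
det(C) = 3·0 - 12·0 = 0 - 0 = 0
Since det(C) = 0, rank(C) < 2 and the system is not completely controllable.

0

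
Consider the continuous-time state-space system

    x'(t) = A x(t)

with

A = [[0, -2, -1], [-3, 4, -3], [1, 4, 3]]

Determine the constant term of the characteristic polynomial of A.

Expand det(sI - A) for the 3×3 matrix.
p(s) = s^3 - 7s^2 + 19s - 4.
(Check: constant term = det(-A) = (-1)^3 det A = -4; coefficient of s^2 = -tr A = -7.)
The constant term is -4.

-4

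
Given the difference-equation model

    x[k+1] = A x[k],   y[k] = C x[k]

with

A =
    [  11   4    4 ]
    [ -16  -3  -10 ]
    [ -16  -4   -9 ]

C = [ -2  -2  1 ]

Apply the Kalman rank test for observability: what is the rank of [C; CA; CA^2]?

CA = [[-6, -6, 3]]
CA^2 = [[-18, -18, 9]]
Observability matrix O = [C; CA; CA^2] = [[-2, -2, 1], [-6, -6, 3], [-18, -18, 9]]
Every row of O is a scalar multiple of row 1 = [-2, -2, 1] (multipliers 1, 3, 9), so the rows span a one-dimensional space.
O ≠ 0, hence rank(O) = 1.
rank(O) = 1 < n = 3, so the pair (A, C) is not completely observable.

1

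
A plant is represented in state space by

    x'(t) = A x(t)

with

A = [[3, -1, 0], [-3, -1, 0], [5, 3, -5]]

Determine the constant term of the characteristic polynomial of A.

-30

Expand det(sI - A) for the 3×3 matrix.
p(s) = s^3 + 3s^2 - 16s - 30.
(Check: constant term = det(-A) = (-1)^3 det A = -30; coefficient of s^2 = -tr A = 3.)
The constant term is -30.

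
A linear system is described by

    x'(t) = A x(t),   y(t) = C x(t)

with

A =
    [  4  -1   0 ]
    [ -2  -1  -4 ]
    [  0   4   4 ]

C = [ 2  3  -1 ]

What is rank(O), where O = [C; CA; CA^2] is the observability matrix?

3

CA = [[2, -9, -16]]
CA^2 = [[26, -57, -28]]
Observability matrix O = [C; CA; CA^2] = [[2, 3, -1], [2, -9, -16], [26, -57, -28]]
det(O) = 2·((-9)·(-28) - (-16)·(-57)) - 3·(2·(-28) - (-16)·26) + (-1)·(2·(-57) - (-9)·26) = 2·(-660) - 3·360 + (-1)·120 = -2520 ≠ 0, so rank(O) = 3.
rank(O) = 3 = n, so the pair (A, C) is completely observable.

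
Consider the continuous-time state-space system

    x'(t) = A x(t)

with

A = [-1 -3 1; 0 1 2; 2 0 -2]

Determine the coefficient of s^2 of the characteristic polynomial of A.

2

Expand det(sI - A) for the 3×3 matrix.
p(s) = s^3 + 2s^2 - 3s + 12.
(Check: constant term = det(-A) = (-1)^3 det A = 12; coefficient of s^2 = -tr A = 2.)
The coefficient of s^2 is 2.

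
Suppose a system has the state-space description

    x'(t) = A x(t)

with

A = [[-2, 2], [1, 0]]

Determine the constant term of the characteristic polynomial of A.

-2

For a 2×2 matrix, det(sI - A) = s^2 - (tr A)s + det A.
tr A = -2, det A = -2.
So p(s) = s^2 + 2s - 2.
The constant term is -2.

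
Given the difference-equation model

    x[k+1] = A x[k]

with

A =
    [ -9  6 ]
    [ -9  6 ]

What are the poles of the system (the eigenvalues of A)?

-3, 0

det(zI - A) = z^2 - (tr A)z + det A, with tr A = (-9) + 6 = -3 and det A = (-9)·6 - 6·(-9) = -54 - (-54) = 0.
So p(z) = det(zI - A) = z^2 + 3z.
Factor z^2 + 3z: two numbers with sum -3 and product 0 are 0 and -3, so z^2 + 3z = z(z + 3).
Hence p(z) = z (z + 3), with roots -3, 0.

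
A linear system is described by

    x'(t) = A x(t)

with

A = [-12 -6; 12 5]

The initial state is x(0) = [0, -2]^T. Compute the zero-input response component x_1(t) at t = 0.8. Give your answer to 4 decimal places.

0.5995

det(sI - A) = s^2 - (tr A)s + det A, with tr A = (-12) + 5 = -7 and det A = (-12)·5 - (-6)·12 = -60 - (-72) = 12.
So p(s) = det(sI - A) = s^2 + 7s + 12.
Factor s^2 + 7s + 12: two numbers with sum -7 and product 12 are -3 and -4, so s^2 + 7s + 12 = (s + 3)(s + 4).
Hence p(s) = (s + 3) (s + 4), with roots -4, -3.
The eigenvalues -4, -3 are distinct and real, so A is diagonalisable and x(t) = e^{At} x(0) = V diag(e^{λ_i t}) V^{-1} x(0), where the columns of V are the eigenvectors.
λ = -4: A - (-4)I = [[-8, -6], [12, 9]]. Row 1 gives (-8)·v1 + (-6)·v2 = 0, so take v_1 = [3, -4]^T.
λ = -3: A - (-3)I = [[-9, -6], [12, 8]]. Row 1 gives (-9)·v1 + (-6)·v2 = 0, so take v_2 = [2, -3]^T.
V = [v_1 v_2] = [[3, 2], [-4, -3]] has det V = -1, so V^{-1} = adj(V)/det V = [[3, 2], [-4, -3]].
Modal coordinates z(0) = V^{-1} x(0): 3·0 + 2·(-2) = -4; (-4)·0 + (-3)·(-2) = 6; so z(0) = [-4, 6]^T.
x_1(t) = Σ_i (v_i)_1 · z_i(0) · e^{λ_i t} (row 1 of V times the modal terms).
x_1(0.8) = 3·(-4)·e^{-4·0.8} + 2·6·e^{-3·0.8} = (-12)·0.040762 + 12·0.090718 = 0.5995.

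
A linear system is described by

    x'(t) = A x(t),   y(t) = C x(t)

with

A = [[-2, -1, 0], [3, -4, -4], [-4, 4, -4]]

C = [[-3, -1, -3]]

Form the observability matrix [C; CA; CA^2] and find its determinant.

2266

CA = [[15, -5, 16]]
CA^2 = [[-109, 69, -44]]
Observability matrix O = [C; CA; CA^2] = [[-3, -1, -3], [15, -5, 16], [-109, 69, -44]]
Expanding along the first row, det(O) = (-3)·((-5)·(-44) - 16·69) - (-1)·(15·(-44) - 16·(-109)) + (-3)·(15·69 - (-5)·(-109)) = (-3)·(-884) - (-1)·1084 + (-3)·490 = 2266
Since det(O) ≠ 0, rank(O) = 3 and the system is completely observable.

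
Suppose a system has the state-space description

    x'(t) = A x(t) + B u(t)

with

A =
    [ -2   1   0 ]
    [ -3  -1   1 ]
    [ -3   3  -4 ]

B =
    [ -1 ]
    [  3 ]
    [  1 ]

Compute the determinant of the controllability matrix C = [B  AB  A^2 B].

393

AB = [[5], [1], [8]]
A^2B = [[-9], [-8], [-44]]
Controllability matrix C = [B  AB  A^2B] = [[-1, 5, -9], [3, 1, -8], [1, 8, -44]]
Expanding along the first row, det(C) = (-1)·(1·(-44) - (-8)·8) - 5·(3·(-44) - (-8)·1) + (-9)·(3·8 - 1·1) = (-1)·20 - 5·(-124) + (-9)·23 = 393
Since det(C) ≠ 0, rank(C) = 3 and the system is completely controllable.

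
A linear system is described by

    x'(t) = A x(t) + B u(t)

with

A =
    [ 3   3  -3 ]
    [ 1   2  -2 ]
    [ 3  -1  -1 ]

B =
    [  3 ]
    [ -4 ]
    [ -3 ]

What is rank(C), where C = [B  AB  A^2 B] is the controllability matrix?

3

AB = [[6], [1], [16]]
A^2B = [[-27], [-24], [1]]
Controllability matrix C = [B  AB  A^2B] = [[3, 6, -27], [-4, 1, -24], [-3, 16, 1]]
det(C) = 3·(1·1 - (-24)·16) - 6·((-4)·1 - (-24)·(-3)) + (-27)·((-4)·16 - 1·(-3)) = 3·385 - 6·(-76) + (-27)·(-61) = 3258 ≠ 0, so rank(C) = 3.
rank(C) = 3 = n, so the pair (A, B) is completely controllable.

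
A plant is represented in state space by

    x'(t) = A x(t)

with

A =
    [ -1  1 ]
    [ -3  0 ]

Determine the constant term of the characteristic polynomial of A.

For a 2×2 matrix, det(sI - A) = s^2 - (tr A)s + det A.
tr A = -1, det A = 3.
So p(s) = s^2 + s + 3.
The constant term is 3.

3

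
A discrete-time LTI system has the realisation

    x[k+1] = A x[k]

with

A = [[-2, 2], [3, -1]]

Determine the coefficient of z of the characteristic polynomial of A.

For a 2×2 matrix, det(zI - A) = z^2 - (tr A)z + det A.
tr A = -3, det A = -4.
So p(z) = z^2 + 3z - 4.
The coefficient of z is 3.

3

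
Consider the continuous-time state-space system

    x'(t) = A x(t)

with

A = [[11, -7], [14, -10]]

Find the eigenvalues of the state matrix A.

-3, 4

det(sI - A) = s^2 - (tr A)s + det A, with tr A = 11 + (-10) = 1 and det A = 11·(-10) - (-7)·14 = -110 - (-98) = -12.
So p(s) = det(sI - A) = s^2 - s - 12.
Factor s^2 - s - 12: two numbers with sum 1 and product -12 are 4 and -3, so s^2 - s - 12 = (s - 4)(s + 3).
Hence p(s) = (s - 4) (s + 3), with roots -3, 4.
At least one eigenvalue has non-negative real part, so the system is not asymptotically stable.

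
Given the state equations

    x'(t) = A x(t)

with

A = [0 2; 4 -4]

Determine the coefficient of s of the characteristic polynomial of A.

For a 2×2 matrix, det(sI - A) = s^2 - (tr A)s + det A.
tr A = -4, det A = -8.
So p(s) = s^2 + 4s - 8.
The coefficient of s is 4.

4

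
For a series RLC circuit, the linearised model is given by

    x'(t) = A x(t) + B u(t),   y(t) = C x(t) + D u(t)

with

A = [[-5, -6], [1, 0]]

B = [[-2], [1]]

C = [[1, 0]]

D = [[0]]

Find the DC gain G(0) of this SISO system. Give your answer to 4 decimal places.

-1.0000

G(0) = C(-A)^{-1}B + D = -C A^{-1} B + D.
det A = 6, so A^{-1} = (1/6)·adj(A) = [[0, 1], [-1/6, -5/6]]
A^{-1} B = [1, -1/2]^T
C A^{-1} B = 1
G(0) = D - C A^{-1} B = 0 - (1) = -1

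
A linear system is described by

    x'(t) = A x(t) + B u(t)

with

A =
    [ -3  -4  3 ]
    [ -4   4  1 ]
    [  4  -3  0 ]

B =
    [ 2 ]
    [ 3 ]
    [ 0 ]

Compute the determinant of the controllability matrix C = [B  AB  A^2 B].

AB = [[-18], [4], [-1]]
A^2B = [[35], [87], [-84]]
Controllability matrix C = [B  AB  A^2B] = [[2, -18, 35], [3, 4, 87], [0, -1, -84]]
Expanding along the first row, det(C) = 2·(4·(-84) - 87·(-1)) - (-18)·(3·(-84) - 87·0) + 35·(3·(-1) - 4·0) = 2·(-249) - (-18)·(-252) + 35·(-3) = -5139
Since det(C) ≠ 0, rank(C) = 3 and the system is completely controllable.

-5139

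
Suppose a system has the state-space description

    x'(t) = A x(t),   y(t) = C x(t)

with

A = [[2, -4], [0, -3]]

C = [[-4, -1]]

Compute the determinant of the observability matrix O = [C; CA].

CA = [[-8, 19]]
Observability matrix O = [C; CA] = [[-4, -1], [-8, 19]]
det(O) = (-4)·19 - (-1)·(-8) = -76 - 8 = -84
Since det(O) ≠ 0, rank(O) = 2 and the system is completely observable.

-84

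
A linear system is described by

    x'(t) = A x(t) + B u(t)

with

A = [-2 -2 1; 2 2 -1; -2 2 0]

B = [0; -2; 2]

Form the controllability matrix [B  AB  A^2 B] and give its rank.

3

AB = [[6], [-6], [-4]]
A^2B = [[-4], [4], [-24]]
Controllability matrix C = [B  AB  A^2B] = [[0, 6, -4], [-2, -6, 4], [2, -4, -24]]
det(C) = 0·((-6)·(-24) - 4·(-4)) - 6·((-2)·(-24) - 4·2) + (-4)·((-2)·(-4) - (-6)·2) = 0·160 - 6·40 + (-4)·20 = -320 ≠ 0, so rank(C) = 3.
rank(C) = 3 = n, so the pair (A, B) is completely controllable.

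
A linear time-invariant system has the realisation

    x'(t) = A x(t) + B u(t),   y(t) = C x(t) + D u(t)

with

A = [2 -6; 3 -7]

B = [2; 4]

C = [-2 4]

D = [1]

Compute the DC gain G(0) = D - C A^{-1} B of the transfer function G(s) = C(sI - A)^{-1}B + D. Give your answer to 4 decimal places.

4.0000

G(0) = C(-A)^{-1}B + D = -C A^{-1} B + D.
det A = 4, so A^{-1} = (1/4)·adj(A) = [[-7/4, 3/2], [-3/4, 1/2]]
A^{-1} B = [5/2, 1/2]^T
C A^{-1} B = -3
G(0) = D - C A^{-1} B = 1 - (-3) = 4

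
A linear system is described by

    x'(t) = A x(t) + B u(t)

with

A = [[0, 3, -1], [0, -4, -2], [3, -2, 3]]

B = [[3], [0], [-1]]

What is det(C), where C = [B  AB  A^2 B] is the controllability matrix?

482

AB = [[1], [2], [6]]
A^2B = [[0], [-20], [17]]
Controllability matrix C = [B  AB  A^2B] = [[3, 1, 0], [0, 2, -20], [-1, 6, 17]]
Expanding along the first row, det(C) = 3·(2·17 - (-20)·6) - 1·(0·17 - (-20)·(-1)) + 0·(0·6 - 2·(-1)) = 3·154 - 1·(-20) + 0·2 = 482
Since det(C) ≠ 0, rank(C) = 3 and the system is completely controllable.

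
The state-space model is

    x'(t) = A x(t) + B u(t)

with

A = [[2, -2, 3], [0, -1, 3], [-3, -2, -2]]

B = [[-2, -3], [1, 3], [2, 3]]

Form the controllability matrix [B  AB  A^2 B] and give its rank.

AB = [[0, -3], [5, 6], [0, -3]]
A^2B = [[-10, -27], [-5, -15], [-10, 3]]
Controllability matrix C = [B  AB  A^2B] = [[-2, -3, 0, -3, -10, -27], [1, 3, 5, 6, -5, -15], [2, 3, 0, -3, -10, 3]]
Take the 3×3 submatrix of C formed by columns 1, 2, 4: [[-2, -3, -3], [1, 3, 6], [2, 3, -3]]. Its determinant is (-2)·(3·(-3) - 6·3) - (-3)·(1·(-3) - 6·2) + (-3)·(1·3 - 3·2) = (-2)·(-27) - (-3)·(-15) + (-3)·(-3) = 18 ≠ 0.
So rank(C) ≥ 3; since C has 3 rows, rank(C) = 3.
rank(C) = 3 = n, so the pair (A, B) is completely controllable.

3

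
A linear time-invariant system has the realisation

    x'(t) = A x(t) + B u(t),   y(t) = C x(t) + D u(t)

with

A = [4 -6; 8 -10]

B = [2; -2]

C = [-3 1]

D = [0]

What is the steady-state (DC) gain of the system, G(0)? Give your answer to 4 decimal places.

G(0) = C(-A)^{-1}B + D = -C A^{-1} B + D.
det A = 8, so A^{-1} = (1/8)·adj(A) = [[-5/4, 3/4], [-1, 1/2]]
A^{-1} B = [-4, -3]^T
C A^{-1} B = 9
G(0) = D - C A^{-1} B = 0 - (9) = -9

-9.0000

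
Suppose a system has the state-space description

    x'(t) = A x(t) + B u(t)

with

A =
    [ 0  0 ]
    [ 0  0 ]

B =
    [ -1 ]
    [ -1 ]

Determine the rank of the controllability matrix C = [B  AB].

AB = [[0], [0]]
Controllability matrix C = [B  AB] = [[-1, 0], [-1, 0]]
Every column of C is a scalar multiple of column 1 = [-1, -1] (multipliers 1, 0), so the columns span a one-dimensional space.
C ≠ 0, hence rank(C) = 1.
rank(C) = 1 < n = 2, so the pair (A, B) is not completely controllable.

1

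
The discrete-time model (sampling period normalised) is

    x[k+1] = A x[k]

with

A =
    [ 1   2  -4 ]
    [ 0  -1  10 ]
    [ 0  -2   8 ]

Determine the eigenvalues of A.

det(zI - A) = z^3 - (tr A)z^2 + (M11 + M22 + M33)z - det A, where Mii is the 2×2 principal minor of A obtained by deleting row i and column i.
tr A = 1 + (-1) + 8 = 8; M11 = (-1)·8 - 10·(-2) = -8 - (-20) = 12; M22 = 1·8 - (-4)·0 = 8 - 0 = 8; M33 = 1·(-1) - 2·0 = -1 - 0 = -1; sum of minors = 19.
det A = 1·((-1)·8 - 10·(-2)) - 2·(0·8 - 10·0) + (-4)·(0·(-2) - (-1)·0) = 1·12 - 2·0 + (-4)·0 = 12.
So p(z) = det(zI - A) = z^3 - 8z^2 + 19z - 12.
Rational-root test: any integer root divides -12. Testing small divisors, z = 1 works: p(1) = 1 + (-8) + 19 + (-12) = 0, so (z - 1) is a factor.
Dividing, p(z) = (z - 1)(z^2 - 7z + 12).
Factor z^2 - 7z + 12: two numbers with sum 7 and product 12 are 4 and 3, so z^2 - 7z + 12 = (z - 4)(z - 3).
Hence p(z) = (z - 4) (z - 3) (z - 1), with roots 1, 3, 4.

1, 3, 4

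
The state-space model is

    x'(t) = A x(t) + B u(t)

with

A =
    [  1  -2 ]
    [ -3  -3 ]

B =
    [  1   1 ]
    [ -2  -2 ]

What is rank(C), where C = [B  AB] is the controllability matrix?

2

AB = [[5, 5], [3, 3]]
Controllability matrix C = [B  AB] = [[1, 1, 5, 5], [-2, -2, 3, 3]]
Take the 2×2 submatrix of C formed by columns 1, 3: [[1, 5], [-2, 3]]. Its determinant is 1·3 - 5·(-2) = 3 - (-10) = 13 ≠ 0.
So rank(C) ≥ 2; since C has 2 rows, rank(C) = 2.
rank(C) = 2 = n, so the pair (A, B) is completely controllable.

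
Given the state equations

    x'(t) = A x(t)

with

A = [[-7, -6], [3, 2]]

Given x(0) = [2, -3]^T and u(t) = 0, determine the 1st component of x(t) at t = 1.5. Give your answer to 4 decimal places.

det(sI - A) = s^2 - (tr A)s + det A, with tr A = (-7) + 2 = -5 and det A = (-7)·2 - (-6)·3 = -14 - (-18) = 4.
So p(s) = det(sI - A) = s^2 + 5s + 4.
Factor s^2 + 5s + 4: two numbers with sum -5 and product 4 are -1 and -4, so s^2 + 5s + 4 = (s + 1)(s + 4).
Hence p(s) = (s + 1) (s + 4), with roots -4, -1.
The eigenvalues -4, -1 are distinct and real, so A is diagonalisable and x(t) = e^{At} x(0) = V diag(e^{λ_i t}) V^{-1} x(0), where the columns of V are the eigenvectors.
λ = -4: A - (-4)I = [[-3, -6], [3, 6]]. Row 1 gives (-3)·v1 + (-6)·v2 = 0, so take v_1 = [-2, 1]^T.
λ = -1: A - (-1)I = [[-6, -6], [3, 3]]. Row 1 gives (-6)·v1 + (-6)·v2 = 0, so take v_2 = [-1, 1]^T.
V = [v_1 v_2] = [[-2, -1], [1, 1]] has det V = -1, so V^{-1} = adj(V)/det V = [[-1, -1], [1, 2]].
Modal coordinates z(0) = V^{-1} x(0): (-1)·2 + (-1)·(-3) = 1; 1·2 + 2·(-3) = -4; so z(0) = [1, -4]^T.
x_1(t) = Σ_i (v_i)_1 · z_i(0) · e^{λ_i t} (row 1 of V times the modal terms).
x_1(1.5) = (-2)·1·e^{-4·1.5} + (-1)·(-4)·e^{-1·1.5} = (-2)·0.002479 + 4·0.223130 = 0.8876.

0.8876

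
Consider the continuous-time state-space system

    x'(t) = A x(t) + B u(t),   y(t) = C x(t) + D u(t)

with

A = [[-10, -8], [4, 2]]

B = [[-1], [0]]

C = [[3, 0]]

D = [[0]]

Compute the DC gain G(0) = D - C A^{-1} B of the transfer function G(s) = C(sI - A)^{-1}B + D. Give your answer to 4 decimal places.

G(0) = C(-A)^{-1}B + D = -C A^{-1} B + D.
det A = 12, so A^{-1} = (1/12)·adj(A) = [[1/6, 2/3], [-1/3, -5/6]]
A^{-1} B = [-1/6, 1/3]^T
C A^{-1} B = -1/2
G(0) = D - C A^{-1} B = 0 - (-1/2) = 1/2 ≈ 0.5000

0.5000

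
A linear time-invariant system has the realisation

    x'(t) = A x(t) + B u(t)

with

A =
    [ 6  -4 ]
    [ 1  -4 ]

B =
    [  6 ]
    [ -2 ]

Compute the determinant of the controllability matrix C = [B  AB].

172

AB = [[44], [14]]
Controllability matrix C = [B  AB] = [[6, 44], [-2, 14]]
det(C) = 6·14 - 44·(-2) = 84 - (-88) = 172
Since det(C) ≠ 0, rank(C) = 2 and the system is completely controllable.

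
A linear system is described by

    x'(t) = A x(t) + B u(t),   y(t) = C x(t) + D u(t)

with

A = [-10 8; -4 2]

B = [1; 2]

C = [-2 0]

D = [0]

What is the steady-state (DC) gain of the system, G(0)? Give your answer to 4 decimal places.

G(0) = C(-A)^{-1}B + D = -C A^{-1} B + D.
det A = 12, so A^{-1} = (1/12)·adj(A) = [[1/6, -2/3], [1/3, -5/6]]
A^{-1} B = [-7/6, -4/3]^T
C A^{-1} B = 7/3
G(0) = D - C A^{-1} B = 0 - (7/3) = -7/3 ≈ -2.3333

-2.3333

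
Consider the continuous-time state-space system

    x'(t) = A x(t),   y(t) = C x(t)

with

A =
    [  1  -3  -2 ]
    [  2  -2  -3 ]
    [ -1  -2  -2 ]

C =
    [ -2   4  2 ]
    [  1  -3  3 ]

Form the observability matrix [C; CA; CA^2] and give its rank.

CA = [[4, -6, -12], [-8, -3, 1]]
CA^2 = [[4, 24, 34], [-15, 28, 23]]
Observability matrix O = [C; CA; CA^2] = [[-2, 4, 2], [1, -3, 3], [4, -6, -12], [-8, -3, 1], [4, 24, 34], [-15, 28, 23]]
Take the 3×3 submatrix of O formed by rows 1, 2, 4: [[-2, 4, 2], [1, -3, 3], [-8, -3, 1]]. Its determinant is (-2)·((-3)·1 - 3·(-3)) - 4·(1·1 - 3·(-8)) + 2·(1·(-3) - (-3)·(-8)) = (-2)·6 - 4·25 + 2·(-27) = -166 ≠ 0.
So rank(O) ≥ 3; since O has 3 columns, rank(O) = 3.
rank(O) = 3 = n, so the pair (A, C) is completely observable.

3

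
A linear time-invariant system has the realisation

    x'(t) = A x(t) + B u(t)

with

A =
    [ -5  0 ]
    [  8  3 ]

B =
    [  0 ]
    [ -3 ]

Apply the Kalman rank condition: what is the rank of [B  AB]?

1

AB = [[0], [-9]]
Controllability matrix C = [B  AB] = [[0, 0], [-3, -9]]
Every column of C is a scalar multiple of column 1 = [0, -3] (multipliers 1, 3), so the columns span a one-dimensional space.
C ≠ 0, hence rank(C) = 1.
rank(C) = 1 < n = 2, so the pair (A, B) is not completely controllable.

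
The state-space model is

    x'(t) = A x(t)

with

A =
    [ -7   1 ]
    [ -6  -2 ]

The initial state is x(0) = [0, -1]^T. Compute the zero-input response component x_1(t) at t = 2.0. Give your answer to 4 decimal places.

det(sI - A) = s^2 - (tr A)s + det A, with tr A = (-7) + (-2) = -9 and det A = (-7)·(-2) - 1·(-6) = 14 - (-6) = 20.
So p(s) = det(sI - A) = s^2 + 9s + 20.
Factor s^2 + 9s + 20: two numbers with sum -9 and product 20 are -4 and -5, so s^2 + 9s + 20 = (s + 4)(s + 5).
Hence p(s) = (s + 4) (s + 5), with roots -5, -4.
The eigenvalues -5, -4 are distinct and real, so A is diagonalisable and x(t) = e^{At} x(0) = V diag(e^{λ_i t}) V^{-1} x(0), where the columns of V are the eigenvectors.
λ = -5: A - (-5)I = [[-2, 1], [-6, 3]]. Row 1 gives (-2)·v1 + 1·v2 = 0, so take v_1 = [1, 2]^T.
λ = -4: A - (-4)I = [[-3, 1], [-6, 2]]. Row 1 gives (-3)·v1 + 1·v2 = 0, so take v_2 = [1, 3]^T.
V = [v_1 v_2] = [[1, 1], [2, 3]] has det V = 1, so V^{-1} = adj(V)/det V = [[3, -1], [-2, 1]].
Modal coordinates z(0) = V^{-1} x(0): 3·0 + (-1)·(-1) = 1; (-2)·0 + 1·(-1) = -1; so z(0) = [1, -1]^T.
x_1(t) = Σ_i (v_i)_1 · z_i(0) · e^{λ_i t} (row 1 of V times the modal terms).
x_1(2.0) = 1·1·e^{-5·2.0} + 1·(-1)·e^{-4·2.0} = 1·0.000045 + (-1)·0.000335 = -0.0003.

-0.0003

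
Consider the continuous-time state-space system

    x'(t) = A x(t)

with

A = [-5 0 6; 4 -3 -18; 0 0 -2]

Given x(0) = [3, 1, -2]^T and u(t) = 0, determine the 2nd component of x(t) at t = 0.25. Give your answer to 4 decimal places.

5.7577

det(sI - A) = s^3 - (tr A)s^2 + (M11 + M22 + M33)s - det A, where Mii is the 2×2 principal minor of A obtained by deleting row i and column i.
tr A = (-5) + (-3) + (-2) = -10; M11 = (-3)·(-2) - (-18)·0 = 6 - 0 = 6; M22 = (-5)·(-2) - 6·0 = 10 - 0 = 10; M33 = (-5)·(-3) - 0·4 = 15 - 0 = 15; sum of minors = 31.
det A = (-5)·((-3)·(-2) - (-18)·0) - 0·(4·(-2) - (-18)·0) + 6·(4·0 - (-3)·0) = (-5)·6 - 0·(-8) + 6·0 = -30.
So p(s) = det(sI - A) = s^3 + 10s^2 + 31s + 30.
Rational-root test: any integer root divides 30. Testing small divisors, s = -2 works: p(-2) = -8 + 40 + (-62) + 30 = 0, so (s + 2) is a factor.
Dividing, p(s) = (s + 2)(s^2 + 8s + 15).
Factor s^2 + 8s + 15: two numbers with sum -8 and product 15 are -3 and -5, so s^2 + 8s + 15 = (s + 3)(s + 5).
Hence p(s) = (s + 2) (s + 3) (s + 5), with roots -5, -3, -2.
The eigenvalues -5, -3, -2 are distinct and real, so A is diagonalisable and x(t) = e^{At} x(0) = V diag(e^{λ_i t}) V^{-1} x(0), where the columns of V are the eigenvectors.
λ = -5: A - (-5)I = [[0, 0, 6], [4, 2, -18], [0, 0, 3]]. v must be orthogonal to every row; (row 1) × (row 2) = [-12, 24, 0], so take v_1 = [1, -2, 0]^T.
λ = -3: A - (-3)I = [[-2, 0, 6], [4, 0, -18], [0, 0, 1]]. v must be orthogonal to every row; (row 1) × (row 2) = [0, -12, 0], so take v_2 = [0, 1, 0]^T.
λ = -2: A - (-2)I = [[-3, 0, 6], [4, -1, -18], [0, 0, 0]]. v must be orthogonal to every row; (row 1) × (row 2) = [6, -30, 3], so take v_3 = [2, -10, 1]^T.
V = [v_1 v_2 v_3] = [[1, 0, 2], [-2, 1, -10], [0, 0, 1]] has det V = 1, so V^{-1} = adj(V)/det V = [[1, 0, -2], [2, 1, 6], [0, 0, 1]].
Modal coordinates z(0) = V^{-1} x(0): 1·3 + 0·1 + (-2)·(-2) = 7; 2·3 + 1·1 + 6·(-2) = -5; 0·3 + 0·1 + 1·(-2) = -2; so z(0) = [7, -5, -2]^T.
x_2(t) = Σ_i (v_i)_2 · z_i(0) · e^{λ_i t} (row 2 of V times the modal terms).
x_2(0.25) = (-2)·7·e^{-5·0.25} + 1·(-5)·e^{-3·0.25} + (-10)·(-2)·e^{-2·0.25} = (-14)·0.286505 + (-5)·0.472367 + 20·0.606531 = 5.7577.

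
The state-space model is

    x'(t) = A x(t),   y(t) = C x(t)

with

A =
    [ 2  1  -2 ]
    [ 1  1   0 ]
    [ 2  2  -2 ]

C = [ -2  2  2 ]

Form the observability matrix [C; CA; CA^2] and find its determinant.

8

CA = [[2, 4, 0]]
CA^2 = [[8, 6, -4]]
Observability matrix O = [C; CA; CA^2] = [[-2, 2, 2], [2, 4, 0], [8, 6, -4]]
Expanding along the first row, det(O) = (-2)·(4·(-4) - 0·6) - 2·(2·(-4) - 0·8) + 2·(2·6 - 4·8) = (-2)·(-16) - 2·(-8) + 2·(-20) = 8
Since det(O) ≠ 0, rank(O) = 3 and the system is completely observable.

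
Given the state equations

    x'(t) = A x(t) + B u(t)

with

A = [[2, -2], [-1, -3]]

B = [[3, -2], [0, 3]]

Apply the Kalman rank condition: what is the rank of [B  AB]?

AB = [[6, -10], [-3, -7]]
Controllability matrix C = [B  AB] = [[3, -2, 6, -10], [0, 3, -3, -7]]
Take the 2×2 submatrix of C formed by columns 1, 2: [[3, -2], [0, 3]]. Its determinant is 3·3 - (-2)·0 = 9 - 0 = 9 ≠ 0.
So rank(C) ≥ 2; since C has 2 rows, rank(C) = 2.
rank(C) = 2 = n, so the pair (A, B) is completely controllable.

2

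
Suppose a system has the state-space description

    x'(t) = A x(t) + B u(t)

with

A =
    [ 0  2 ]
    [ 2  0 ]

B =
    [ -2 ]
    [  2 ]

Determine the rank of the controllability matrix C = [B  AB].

AB = [[4], [-4]]
Controllability matrix C = [B  AB] = [[-2, 4], [2, -4]]
Every column of C is a scalar multiple of column 1 = [-2, 2] (multipliers 1, -2), so the columns span a one-dimensional space.
C ≠ 0, hence rank(C) = 1.
rank(C) = 1 < n = 2, so the pair (A, B) is not completely controllable.

1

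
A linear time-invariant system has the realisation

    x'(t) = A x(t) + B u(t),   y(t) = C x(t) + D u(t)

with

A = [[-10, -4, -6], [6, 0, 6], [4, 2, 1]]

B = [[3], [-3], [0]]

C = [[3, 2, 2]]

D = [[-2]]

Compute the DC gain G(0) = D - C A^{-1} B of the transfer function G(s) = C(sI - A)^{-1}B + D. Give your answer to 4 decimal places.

G(0) = C(-A)^{-1}B + D = -C A^{-1} B + D.
det A = -24, so A^{-1} = (1/-24)·adj(A) = [[1/2, 1/3, 1], [-3/4, -7/12, -1], [-1/2, -1/6, -1]]
A^{-1} B = [1/2, -1/2, -1]^T
C A^{-1} B = -3/2
G(0) = D - C A^{-1} B = -2 - (-3/2) = -1/2 ≈ -0.5000

-0.5000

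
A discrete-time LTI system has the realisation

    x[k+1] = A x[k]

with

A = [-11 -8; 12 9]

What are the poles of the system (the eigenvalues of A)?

det(zI - A) = z^2 - (tr A)z + det A, with tr A = (-11) + 9 = -2 and det A = (-11)·9 - (-8)·12 = -99 - (-96) = -3.
So p(z) = det(zI - A) = z^2 + 2z - 3.
Factor z^2 + 2z - 3: two numbers with sum -2 and product -3 are 1 and -3, so z^2 + 2z - 3 = (z - 1)(z + 3).
Hence p(z) = (z - 1) (z + 3), with roots -3, 1.

-3, 1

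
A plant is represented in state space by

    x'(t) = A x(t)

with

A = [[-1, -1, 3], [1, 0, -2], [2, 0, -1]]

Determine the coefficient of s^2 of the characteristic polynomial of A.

Expand det(sI - A) for the 3×3 matrix.
p(s) = s^3 + 2s^2 - 4s - 3.
(Check: constant term = det(-A) = (-1)^3 det A = -3; coefficient of s^2 = -tr A = 2.)
The coefficient of s^2 is 2.

2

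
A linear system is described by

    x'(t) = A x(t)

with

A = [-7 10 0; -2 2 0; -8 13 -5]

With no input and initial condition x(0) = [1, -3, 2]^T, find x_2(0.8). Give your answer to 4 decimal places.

det(sI - A) = s^3 - (tr A)s^2 + (M11 + M22 + M33)s - det A, where Mii is the 2×2 principal minor of A obtained by deleting row i and column i.
tr A = (-7) + 2 + (-5) = -10; M11 = 2·(-5) - 0·13 = -10 - 0 = -10; M22 = (-7)·(-5) - 0·(-8) = 35 - 0 = 35; M33 = (-7)·2 - 10·(-2) = -14 - (-20) = 6; sum of minors = 31.
det A = (-7)·(2·(-5) - 0·13) - 10·((-2)·(-5) - 0·(-8)) + 0·((-2)·13 - 2·(-8)) = (-7)·(-10) - 10·10 + 0·(-10) = -30.
So p(s) = det(sI - A) = s^3 + 10s^2 + 31s + 30.
Rational-root test: any integer root divides 30. Testing small divisors, s = -2 works: p(-2) = -8 + 40 + (-62) + 30 = 0, so (s + 2) is a factor.
Dividing, p(s) = (s + 2)(s^2 + 8s + 15).
Factor s^2 + 8s + 15: two numbers with sum -8 and product 15 are -3 and -5, so s^2 + 8s + 15 = (s + 3)(s + 5).
Hence p(s) = (s + 2) (s + 3) (s + 5), with roots -5, -3, -2.
The eigenvalues -5, -3, -2 are distinct and real, so A is diagonalisable and x(t) = e^{At} x(0) = V diag(e^{λ_i t}) V^{-1} x(0), where the columns of V are the eigenvectors.
λ = -5: A - (-5)I = [[-2, 10, 0], [-2, 7, 0], [-8, 13, 0]]. v must be orthogonal to every row; (row 1) × (row 2) = [0, 0, 6], so take v_1 = [0, 0, -1]^T.
λ = -3: A - (-3)I = [[-4, 10, 0], [-2, 5, 0], [-8, 13, -2]]. v must be orthogonal to every row; (row 1) × (row 3) = [-20, -8, 28], so take v_2 = [5, 2, -7]^T.
λ = -2: A - (-2)I = [[-5, 10, 0], [-2, 4, 0], [-8, 13, -3]]. v must be orthogonal to every row; (row 1) × (row 3) = [-30, -15, 15], so take v_3 = [2, 1, -1]^T.
V = [v_1 v_2 v_3] = [[0, 5, 2], [0, 2, 1], [-1, -7, -1]] has det V = -1, so V^{-1} = adj(V)/det V = [[-5, 9, -1], [1, -2, 0], [-2, 5, 0]].
Modal coordinates z(0) = V^{-1} x(0): (-5)·1 + 9·(-3) + (-1)·2 = -34; 1·1 + (-2)·(-3) + 0·2 = 7; (-2)·1 + 5·(-3) + 0·2 = -17; so z(0) = [-34, 7, -17]^T.
x_2(t) = Σ_i (v_i)_2 · z_i(0) · e^{λ_i t} (row 2 of V times the modal terms).
x_2(0.8) = 0·(-34)·e^{-5·0.8} + 2·7·e^{-3·0.8} + 1·(-17)·e^{-2·0.8} = 0·0.018316 + 14·0.090718 + (-17)·0.201897 = -2.1622.

-2.1622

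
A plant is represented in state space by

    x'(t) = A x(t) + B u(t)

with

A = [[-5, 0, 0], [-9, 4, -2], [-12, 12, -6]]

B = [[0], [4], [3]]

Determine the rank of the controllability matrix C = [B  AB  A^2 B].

2

AB = [[0], [10], [30]]
A^2B = [[0], [-20], [-60]]
Controllability matrix C = [B  AB  A^2B] = [[0, 0, 0], [4, 10, -20], [3, 30, -60]]
Row 1 of C is identically zero, so rank(C) ≤ 2.
The 2×2 minor from rows 2, 3, columns 1, 2 is 4·30 - 10·3 = 120 - 30 = 90 ≠ 0, so rank(C) = 2.
rank(C) = 2 < n = 3, so the pair (A, B) is not completely controllable.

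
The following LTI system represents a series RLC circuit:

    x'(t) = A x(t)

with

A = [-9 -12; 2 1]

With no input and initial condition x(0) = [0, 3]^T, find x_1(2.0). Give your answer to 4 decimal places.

det(sI - A) = s^2 - (tr A)s + det A, with tr A = (-9) + 1 = -8 and det A = (-9)·1 - (-12)·2 = -9 - (-24) = 15.
So p(s) = det(sI - A) = s^2 + 8s + 15.
Factor s^2 + 8s + 15: two numbers with sum -8 and product 15 are -3 and -5, so s^2 + 8s + 15 = (s + 3)(s + 5).
Hence p(s) = (s + 3) (s + 5), with roots -5, -3.
The eigenvalues -5, -3 are distinct and real, so A is diagonalisable and x(t) = e^{At} x(0) = V diag(e^{λ_i t}) V^{-1} x(0), where the columns of V are the eigenvectors.
λ = -5: A - (-5)I = [[-4, -12], [2, 6]]. Row 1 gives (-4)·v1 + (-12)·v2 = 0, so take v_1 = [-3, 1]^T.
λ = -3: A - (-3)I = [[-6, -12], [2, 4]]. Row 1 gives (-6)·v1 + (-12)·v2 = 0, so take v_2 = [-2, 1]^T.
V = [v_1 v_2] = [[-3, -2], [1, 1]] has det V = -1, so V^{-1} = adj(V)/det V = [[-1, -2], [1, 3]].
Modal coordinates z(0) = V^{-1} x(0): (-1)·0 + (-2)·3 = -6; 1·0 + 3·3 = 9; so z(0) = [-6, 9]^T.
x_1(t) = Σ_i (v_i)_1 · z_i(0) · e^{λ_i t} (row 1 of V times the modal terms).
x_1(2.0) = (-3)·(-6)·e^{-5·2.0} + (-2)·9·e^{-3·2.0} = 18·0.000045 + (-18)·0.002479 = -0.0438.

-0.0438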